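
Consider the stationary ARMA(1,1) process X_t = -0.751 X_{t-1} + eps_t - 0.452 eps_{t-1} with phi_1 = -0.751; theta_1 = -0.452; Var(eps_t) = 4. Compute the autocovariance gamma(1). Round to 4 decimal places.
\gamma(1) = -14.7832

Multiply the model equation by X_{t-k} and take expectations. With theta_0 = psi_0 = 1 and psi_j the MA(infinity) weights, this gives
  gamma(k) - sum_i phi_i gamma(k-i) = c_k,
  c_k = sigma^2 * sum_{j=k..q} theta_j psi_{j-k}   (c_k = 0 for k > q),
using gamma(-m) = gamma(m).
psi-weights needed (psi_j = theta_j + sum_i phi_i psi_{j-i}):
  psi_1 = theta_1 + phi_1 = -0.452 + (-0.751) = -1.203
Right-hand sides:
  c_0 = sigma^2 (1 + theta_1 psi_1) = 4 * (1 + (-0.452)(-1.203)) = 4 * 1.543756 = 6.175024
  c_1 = sigma^2 theta_1 = 4 * (-0.452) = -1.808
  c_2 = 0
Equations for k = 0 and k = 1 (AR order 1):
  gamma(0) = phi_1 gamma(1) + c_0
  gamma(1) = phi_1 gamma(0) + c_1
Substituting the second into the first: gamma(0) (1 - phi_1^2) = c_0 + phi_1 c_1, so
  gamma(0) = (c_0 + phi_1 c_1) / (1 - phi_1^2) = (6.175024 + (-0.751)(-1.808)) / (1 - (-0.751)^2) = 7.532832 / 0.435999 = 17.277177.
  gamma(1) = phi_1 gamma(0) + c_1 = (-0.751)(17.277177) + (-1.808) = -14.78316.
Therefore gamma(1) = -14.7832 (to 4 decimal places).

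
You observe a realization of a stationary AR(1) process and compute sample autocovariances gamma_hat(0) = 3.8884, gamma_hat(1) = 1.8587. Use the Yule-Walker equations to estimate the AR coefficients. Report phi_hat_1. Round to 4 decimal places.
\hat\phi_{1} = 0.4780

The Yule-Walker equations for an AR(p) process read, in matrix form,
  Gamma_p phi = r_p,   with   (Gamma_p)_{ij} = gamma(|i - j|),
                       (r_p)_i = gamma(i),   i,j = 1..p.
Substitute the sample gammas (Toeplitz matrix and right-hand side of size 1):
  Gamma_p = [[3.8884]]
  r_p     = [1.8587]
With p = 1 this is the single equation gamma(0) phi_1 = gamma(1):
  phi_hat_1 = gamma(1) / gamma(0) = 1.8587 / 3.8884 = 0.4780.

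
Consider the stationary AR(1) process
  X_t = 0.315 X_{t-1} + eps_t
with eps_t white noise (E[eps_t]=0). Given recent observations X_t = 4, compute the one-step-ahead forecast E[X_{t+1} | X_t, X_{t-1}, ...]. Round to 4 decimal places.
E[X_{t+1} \mid \mathcal F_t] = 1.2600

For an AR(p) model X_t = c + sum_i phi_i X_{t-i} + eps_t, the
one-step-ahead conditional mean is
  E[X_{t+1} | X_t, ...] = c + sum_i phi_i X_{t+1-i}.
Substitute known values:
  E[X_{t+1} | ...] = (0.315) * (4)
                   = 1.2600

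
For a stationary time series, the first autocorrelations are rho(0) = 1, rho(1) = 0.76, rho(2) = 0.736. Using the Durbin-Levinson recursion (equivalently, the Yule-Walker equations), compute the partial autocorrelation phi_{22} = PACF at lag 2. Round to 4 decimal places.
\phi_{22} = 0.3750

The PACF at lag k is phi_{kk}, the last component of the solution
to the Yule-Walker system G_k phi = r_k where
  (G_k)_{ij} = rho(|i - j|), (r_k)_i = rho(i), i,j = 1..k.
Equivalently, Durbin-Levinson gives phi_{kk} iteratively:
  phi_{11} = rho(1)
  phi_{kk} = [rho(k) - sum_{j=1..k-1} phi_{k-1,j} rho(k-j)]
            / [1 - sum_{j=1..k-1} phi_{k-1,j} rho(j)],
  phi_{k,j} = phi_{k-1,j} - phi_{kk} phi_{k-1,k-j},  j = 1..k-1.
Step k = 1:
  phi_11 = rho(1) = 0.76.
Step k = 2:
  phi_22 = [rho(2) - phi_11 rho(1)] / [1 - phi_11 rho(1)] = [0.736 - (0.76)(0.76)] / [1 - (0.76)(0.76)]
         = 0.1584 / 0.4224 = 0.375.
Therefore phi_{22} = 0.3750.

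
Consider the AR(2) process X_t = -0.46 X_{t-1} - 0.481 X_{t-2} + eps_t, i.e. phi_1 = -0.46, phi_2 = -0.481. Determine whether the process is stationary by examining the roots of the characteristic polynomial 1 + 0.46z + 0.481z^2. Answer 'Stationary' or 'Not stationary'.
\text{Stationary}

The AR(p) characteristic polynomial is P(z) = 1 + 0.46z + 0.481z^2.
Stationarity requires all roots to lie outside the unit circle, i.e. |z| > 1 for every root.
Set 1 + (0.46) z + (0.481) z^2 = 0, i.e. a z^2 + b z + c = 0 with a = 0.481, b = 0.46, c = 1.
Discriminant D = b^2 - 4ac = (0.46)^2 - 4*(0.481)*1 = 0.2116 - (1.924) = -1.7124.
D < 0, so the roots are the complex-conjugate pair z = (-b +/- i sqrt(-D)) / (2a) = -0.4782 +/- 1.3603i.
For a conjugate pair |z|^2 = z * conj(z) = (product of roots) = c/a = 1/(0.481) = 2.079002, so |z| = sqrt(2.079002) = 1.4419 for both roots.
Moduli of all roots: 1.4419, 1.4419.
All moduli strictly greater than 1? Yes.
Verdict: Stationary.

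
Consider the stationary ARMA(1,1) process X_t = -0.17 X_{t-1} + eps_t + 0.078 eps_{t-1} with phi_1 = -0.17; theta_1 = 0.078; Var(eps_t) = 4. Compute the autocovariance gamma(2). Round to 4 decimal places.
\gamma(2) = 0.0636

Multiply the model equation by X_{t-k} and take expectations. With theta_0 = psi_0 = 1 and psi_j the MA(infinity) weights, this gives
  gamma(k) - sum_i phi_i gamma(k-i) = c_k,
  c_k = sigma^2 * sum_{j=k..q} theta_j psi_{j-k}   (c_k = 0 for k > q),
using gamma(-m) = gamma(m).
psi-weights needed (psi_j = theta_j + sum_i phi_i psi_{j-i}):
  psi_1 = theta_1 + phi_1 = 0.078 + (-0.17) = -0.092
Right-hand sides:
  c_0 = sigma^2 (1 + theta_1 psi_1) = 4 * (1 + (0.078)(-0.092)) = 4 * 0.992824 = 3.971296
  c_1 = sigma^2 theta_1 = 4 * (0.078) = 0.312
  c_2 = 0
Equations for k = 0 and k = 1 (AR order 1):
  gamma(0) = phi_1 gamma(1) + c_0
  gamma(1) = phi_1 gamma(0) + c_1
Substituting the second into the first: gamma(0) (1 - phi_1^2) = c_0 + phi_1 c_1, so
  gamma(0) = (c_0 + phi_1 c_1) / (1 - phi_1^2) = (3.971296 + (-0.17)(0.312)) / (1 - (-0.17)^2) = 3.918256 / 0.9711 = 4.034864.
  gamma(1) = phi_1 gamma(0) + c_1 = (-0.17)(4.034864) + (0.312) = -0.373927.
For k = 2 (> q): gamma(2) = phi_1 gamma(1) = (-0.17)(-0.373927) = 0.063568.
Therefore gamma(2) = 0.0636 (to 4 decimal places).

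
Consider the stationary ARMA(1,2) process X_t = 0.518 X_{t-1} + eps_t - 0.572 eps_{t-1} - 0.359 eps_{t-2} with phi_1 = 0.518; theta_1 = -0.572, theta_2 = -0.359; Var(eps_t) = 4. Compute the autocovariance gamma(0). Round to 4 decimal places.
\gamma(0) = 4.8303

Multiply the model equation by X_{t-k} and take expectations. With theta_0 = psi_0 = 1 and psi_j the MA(infinity) weights, this gives
  gamma(k) - sum_i phi_i gamma(k-i) = c_k,
  c_k = sigma^2 * sum_{j=k..q} theta_j psi_{j-k}   (c_k = 0 for k > q),
using gamma(-m) = gamma(m).
psi-weights needed (psi_j = theta_j + sum_i phi_i psi_{j-i}):
  psi_1 = theta_1 + phi_1 = -0.572 + (0.518) = -0.054
  psi_2 = theta_2 + phi_1 psi_1 = -0.359 + (0.518)(-0.054) = -0.386972
Right-hand sides:
  c_0 = sigma^2 (1 + theta_1 psi_1 + theta_2 psi_2) = 4 * (1 + (-0.572)(-0.054) + (-0.359)(-0.386972)) = 4 * 1.169811 = 4.679244
  c_1 = sigma^2 (theta_1 + theta_2 psi_1) = 4 * (-0.572 + (-0.359)(-0.054)) = -2.210456
  c_2 = sigma^2 theta_2 = 4 * (-0.359) = -1.436
Equations for k = 0 and k = 1 (AR order 1):
  gamma(0) = phi_1 gamma(1) + c_0
  gamma(1) = phi_1 gamma(0) + c_1
Substituting the second into the first: gamma(0) (1 - phi_1^2) = c_0 + phi_1 c_1, so
  gamma(0) = (c_0 + phi_1 c_1) / (1 - phi_1^2) = (4.679244 + (0.518)(-2.210456)) / (1 - (0.518)^2) = 3.534228 / 0.731676 = 4.830318.
Therefore gamma(0) = 4.8303 (to 4 decimal places).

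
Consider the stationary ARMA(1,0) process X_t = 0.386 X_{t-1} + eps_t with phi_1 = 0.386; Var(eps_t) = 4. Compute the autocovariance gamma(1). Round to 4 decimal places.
\gamma(1) = 1.8143

Multiply the model equation by X_{t-k} and take expectations. With theta_0 = psi_0 = 1 and psi_j the MA(infinity) weights, this gives
  gamma(k) - sum_i phi_i gamma(k-i) = c_k,
  c_k = sigma^2 * sum_{j=k..q} theta_j psi_{j-k}   (c_k = 0 for k > q),
using gamma(-m) = gamma(m).
Pure AR (q = 0): c_0 = sigma^2 = 4, c_k = 0 for k >= 1.
Equations for k = 0 and k = 1 (AR order 1):
  gamma(0) = phi_1 gamma(1) + c_0
  gamma(1) = phi_1 gamma(0) + c_1
Substituting the second into the first: gamma(0) (1 - phi_1^2) = c_0 + phi_1 c_1, so
  gamma(0) = c_0 / (1 - phi_1^2) = 4 / (1 - (0.386)^2) = 4 / 0.851004 = 4.70033.
  gamma(1) = phi_1 gamma(0) = (0.386)(4.70033) = 1.814328.
Therefore gamma(1) = 1.8143 (to 4 decimal places).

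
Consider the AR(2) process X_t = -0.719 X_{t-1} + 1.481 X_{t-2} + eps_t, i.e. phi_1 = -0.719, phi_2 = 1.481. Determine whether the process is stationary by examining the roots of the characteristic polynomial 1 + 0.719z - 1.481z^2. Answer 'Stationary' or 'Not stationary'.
\text{Not stationary}

The AR(p) characteristic polynomial is P(z) = 1 + 0.719z - 1.481z^2.
Stationarity requires all roots to lie outside the unit circle, i.e. |z| > 1 for every root.
Set 1 + (0.719) z + (-1.481) z^2 = 0, i.e. a z^2 + b z + c = 0 with a = -1.481, b = 0.719, c = 1.
Discriminant D = b^2 - 4ac = (0.719)^2 - 4*(-1.481)*1 = 0.516961 - (-5.924) = 6.440961.
D >= 0, so the roots are real: z = (-b +/- sqrt(D)) / (2a) = (-0.719 +/- 2.537905) / (-2.962).
  z_1 = (-0.719 + 2.537905) / (-2.962) = -0.6141,   |z_1| = 0.6141.
  z_2 = (-0.719 - 2.537905) / (-2.962) = 1.0996,   |z_2| = 1.0996.
Moduli of all roots: 0.6141, 1.0996.
All moduli strictly greater than 1? No.
Verdict: Not stationary.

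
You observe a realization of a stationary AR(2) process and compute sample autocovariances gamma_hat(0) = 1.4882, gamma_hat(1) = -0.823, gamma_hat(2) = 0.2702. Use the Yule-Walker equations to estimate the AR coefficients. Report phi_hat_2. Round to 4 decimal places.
\hat\phi_{2} = -0.1790

The Yule-Walker equations for an AR(p) process read, in matrix form,
  Gamma_p phi = r_p,   with   (Gamma_p)_{ij} = gamma(|i - j|),
                       (r_p)_i = gamma(i),   i,j = 1..p.
Substitute the sample gammas (Toeplitz matrix and right-hand side of size 2):
  Gamma_p = [[1.4882, -0.823], [-0.823, 1.4882]]
  r_p     = [-0.823, 0.2702]
Written out:
  1.4882 phi_1 - 0.823 phi_2 = -0.823
  -0.823 phi_1 + 1.4882 phi_2 = 0.2702
Solve by Cramer's rule:
  det = gamma(0)^2 - gamma(1)^2 = (1.4882)^2 - (-0.823)^2 = 2.21473924 - 0.677329 = 1.53741024
  phi_hat_1 = [gamma(1) gamma(0) - gamma(1) gamma(2)] / det = [(-0.823)(1.4882) - (-0.823)(0.2702)] / 1.53741024 = -1.002414 / 1.53741024 = -0.652
  phi_hat_2 = [gamma(0) gamma(2) - gamma(1)^2] / det = [(1.4882)(0.2702) - (-0.823)^2] / 1.53741024 = -0.27521736 / 1.53741024 = -0.179
So phi_hat = [-0.6520, -0.1790].
Therefore phi_hat_2 = -0.1790.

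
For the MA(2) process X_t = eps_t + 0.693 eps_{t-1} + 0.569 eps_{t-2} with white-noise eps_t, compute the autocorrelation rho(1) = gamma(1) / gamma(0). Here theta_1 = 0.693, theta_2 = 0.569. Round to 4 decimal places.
\rho(1) = 0.6027

For an MA(q) process with theta_0 = 1, the autocovariance is
  gamma(k) = sigma^2 * sum_{i=0..q-k} theta_i * theta_{i+k},
and rho(k) = gamma(k) / gamma(0). Sigma^2 cancels.
  numerator   = (1)*(0.693) + (0.693)*(0.569) = 1.087317.
  denominator = (1)^2 + (0.693)^2 + (0.569)^2 = 1.80401.
  rho(1) = 1.087317 / 1.80401 = 0.6027.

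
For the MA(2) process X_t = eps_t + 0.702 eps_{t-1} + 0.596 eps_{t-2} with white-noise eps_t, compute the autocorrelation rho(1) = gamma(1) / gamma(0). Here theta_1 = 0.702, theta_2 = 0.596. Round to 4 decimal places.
\rho(1) = 0.6063

For an MA(q) process with theta_0 = 1, the autocovariance is
  gamma(k) = sigma^2 * sum_{i=0..q-k} theta_i * theta_{i+k},
and rho(k) = gamma(k) / gamma(0). Sigma^2 cancels.
  numerator   = (1)*(0.702) + (0.702)*(0.596) = 1.120392.
  denominator = (1)^2 + (0.702)^2 + (0.596)^2 = 1.84802.
  rho(1) = 1.120392 / 1.84802 = 0.6063.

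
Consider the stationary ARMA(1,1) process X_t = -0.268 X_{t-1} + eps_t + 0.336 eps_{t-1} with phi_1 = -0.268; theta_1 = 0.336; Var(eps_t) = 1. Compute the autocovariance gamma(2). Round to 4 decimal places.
\gamma(2) = -0.0179

Multiply the model equation by X_{t-k} and take expectations. With theta_0 = psi_0 = 1 and psi_j the MA(infinity) weights, this gives
  gamma(k) - sum_i phi_i gamma(k-i) = c_k,
  c_k = sigma^2 * sum_{j=k..q} theta_j psi_{j-k}   (c_k = 0 for k > q),
using gamma(-m) = gamma(m).
psi-weights needed (psi_j = theta_j + sum_i phi_i psi_{j-i}):
  psi_1 = theta_1 + phi_1 = 0.336 + (-0.268) = 0.068
Right-hand sides:
  c_0 = sigma^2 (1 + theta_1 psi_1) = 1 * (1 + (0.336)(0.068)) = 1 * 1.022848 = 1.022848
  c_1 = sigma^2 theta_1 = 1 * (0.336) = 0.336
  c_2 = 0
Equations for k = 0 and k = 1 (AR order 1):
  gamma(0) = phi_1 gamma(1) + c_0
  gamma(1) = phi_1 gamma(0) + c_1
Substituting the second into the first: gamma(0) (1 - phi_1^2) = c_0 + phi_1 c_1, so
  gamma(0) = (c_0 + phi_1 c_1) / (1 - phi_1^2) = (1.022848 + (-0.268)(0.336)) / (1 - (-0.268)^2) = 0.9328 / 0.928176 = 1.004982.
  gamma(1) = phi_1 gamma(0) + c_1 = (-0.268)(1.004982) + (0.336) = 0.066665.
For k = 2 (> q): gamma(2) = phi_1 gamma(1) = (-0.268)(0.066665) = -0.017866.
Therefore gamma(2) = -0.0179 (to 4 decimal places).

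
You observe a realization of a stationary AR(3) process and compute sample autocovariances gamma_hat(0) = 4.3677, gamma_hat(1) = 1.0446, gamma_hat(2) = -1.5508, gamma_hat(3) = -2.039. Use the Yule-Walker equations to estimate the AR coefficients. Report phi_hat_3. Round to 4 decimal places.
\hat\phi_{3} = -0.3150

The Yule-Walker equations for an AR(p) process read, in matrix form,
  Gamma_p phi = r_p,   with   (Gamma_p)_{ij} = gamma(|i - j|),
                       (r_p)_i = gamma(i),   i,j = 1..p.
Substitute the sample gammas (Toeplitz matrix and right-hand side of size 3):
  Gamma_p = [[4.3677, 1.0446, -1.5508], [1.0446, 4.3677, 1.0446], [-1.5508, 1.0446, 4.3677]]
  r_p     = [1.0446, -1.5508, -2.039]
Written out (R1..R3):
  (R1) 4.3677 phi_1 + 1.0446 phi_2 - 1.5508 phi_3 = 1.0446
  (R2) 1.0446 phi_1 + 4.3677 phi_2 + 1.0446 phi_3 = -1.5508
  (R3) -1.5508 phi_1 + 1.0446 phi_2 + 4.3677 phi_3 = -2.039
Gaussian elimination:
  R2 <- R2 - (1.0446/4.3677) R1 = R2 - (0.239165) R1:  4.117868 phi_2 + 1.415497 phi_3 = -1.800632
  R3 <- R3 - (-1.5508/4.3677) R1 = R3 - (-0.355061) R1:  1.415497 phi_2 + 3.817071 phi_3 = -1.668103
  R3 <- R3 - (1.415497/4.117868) R2 = R3 - (0.343745) R2:  3.330501 phi_3 = -1.049145
Back-substitution:
  phi_hat_3 = -1.049145 / 3.330501 = -0.315011
  phi_hat_2 = (-1.800632 - (1.415497)(-0.315011)) / 4.117868 = -0.328989
  phi_hat_1 = (1.0446 - (1.0446)(-0.328989) - (-1.5508)(-0.315011)) / 4.3677 = 0.205999
So phi_hat = [0.2060, -0.3290, -0.3150].
Therefore phi_hat_3 = -0.3150.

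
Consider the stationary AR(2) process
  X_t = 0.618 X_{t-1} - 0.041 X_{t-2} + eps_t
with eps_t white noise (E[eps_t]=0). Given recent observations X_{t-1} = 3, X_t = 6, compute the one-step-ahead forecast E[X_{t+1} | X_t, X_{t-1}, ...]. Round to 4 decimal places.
E[X_{t+1} \mid \mathcal F_t] = 3.5850

For an AR(p) model X_t = c + sum_i phi_i X_{t-i} + eps_t, the
one-step-ahead conditional mean is
  E[X_{t+1} | X_t, ...] = c + sum_i phi_i X_{t+1-i}.
Substitute known values:
  E[X_{t+1} | ...] = (0.618) * (6) + (-0.041) * (3)
                   = 3.5850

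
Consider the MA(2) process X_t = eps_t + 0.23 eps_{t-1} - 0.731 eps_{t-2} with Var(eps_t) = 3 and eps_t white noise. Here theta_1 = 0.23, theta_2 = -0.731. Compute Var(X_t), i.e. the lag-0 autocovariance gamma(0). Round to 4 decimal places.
\gamma(0) = 4.7618

For an MA(q) process X_t = eps_t + sum_i theta_i eps_{t-i} with
Var(eps_t) = sigma^2, the variance is
  gamma(0) = sigma^2 * (1 + sum_i theta_i^2).
  sum_i theta_i^2 = (0.23)^2 + (-0.731)^2 = 0.0529 + 0.534361 = 0.587261.
  gamma(0) = 3 * (1 + 0.587261) = 3 * 1.587261 = 4.761783, which rounds to 4.7618.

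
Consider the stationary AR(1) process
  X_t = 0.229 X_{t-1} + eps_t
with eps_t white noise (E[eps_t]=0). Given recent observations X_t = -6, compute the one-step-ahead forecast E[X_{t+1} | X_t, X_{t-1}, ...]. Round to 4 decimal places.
E[X_{t+1} \mid \mathcal F_t] = -1.3740

For an AR(p) model X_t = c + sum_i phi_i X_{t-i} + eps_t, the
one-step-ahead conditional mean is
  E[X_{t+1} | X_t, ...] = c + sum_i phi_i X_{t+1-i}.
Substitute known values:
  E[X_{t+1} | ...] = (0.229) * (-6)
                   = -1.3740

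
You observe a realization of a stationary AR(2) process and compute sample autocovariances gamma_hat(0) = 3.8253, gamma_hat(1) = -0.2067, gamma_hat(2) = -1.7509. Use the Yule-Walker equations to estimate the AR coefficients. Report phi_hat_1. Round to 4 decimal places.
\hat\phi_{1} = -0.0790

The Yule-Walker equations for an AR(p) process read, in matrix form,
  Gamma_p phi = r_p,   with   (Gamma_p)_{ij} = gamma(|i - j|),
                       (r_p)_i = gamma(i),   i,j = 1..p.
Substitute the sample gammas (Toeplitz matrix and right-hand side of size 2):
  Gamma_p = [[3.8253, -0.2067], [-0.2067, 3.8253]]
  r_p     = [-0.2067, -1.7509]
Written out:
  3.8253 phi_1 - 0.2067 phi_2 = -0.2067
  -0.2067 phi_1 + 3.8253 phi_2 = -1.7509
Solve by Cramer's rule:
  det = gamma(0)^2 - gamma(1)^2 = (3.8253)^2 - (-0.2067)^2 = 14.63292009 - 0.04272489 = 14.5901952
  phi_hat_1 = [gamma(1) gamma(0) - gamma(1) gamma(2)] / det = [(-0.2067)(3.8253) - (-0.2067)(-1.7509)] / 14.5901952 = -1.15260054 / 14.5901952 = -0.079
  phi_hat_2 = [gamma(0) gamma(2) - gamma(1)^2] / det = [(3.8253)(-1.7509) - (-0.2067)^2] / 14.5901952 = -6.74044266 / 14.5901952 = -0.462
So phi_hat = [-0.0790, -0.4620].
Therefore phi_hat_1 = -0.0790.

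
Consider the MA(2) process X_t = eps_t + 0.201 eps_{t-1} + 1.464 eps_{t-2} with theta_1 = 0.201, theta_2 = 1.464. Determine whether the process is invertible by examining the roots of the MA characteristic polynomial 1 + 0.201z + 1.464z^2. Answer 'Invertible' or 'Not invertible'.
\text{Not invertible}

The MA(q) characteristic polynomial is P(z) = 1 + 0.201z + 1.464z^2.
Invertibility requires all roots to lie outside the unit circle, i.e. |z| > 1 for every root.
Set 1 + (0.201) z + (1.464) z^2 = 0, i.e. a z^2 + b z + c = 0 with a = 1.464, b = 0.201, c = 1.
Discriminant D = b^2 - 4ac = (0.201)^2 - 4*(1.464)*1 = 0.040401 - (5.856) = -5.815599.
D < 0, so the roots are the complex-conjugate pair z = (-b +/- i sqrt(-D)) / (2a) = -0.0686 +/- 0.8236i.
For a conjugate pair |z|^2 = z * conj(z) = (product of roots) = c/a = 1/(1.464) = 0.68306, so |z| = sqrt(0.68306) = 0.8265 for both roots.
Moduli of all roots: 0.8265, 0.8265.
All moduli strictly greater than 1? No.
Verdict: Not invertible.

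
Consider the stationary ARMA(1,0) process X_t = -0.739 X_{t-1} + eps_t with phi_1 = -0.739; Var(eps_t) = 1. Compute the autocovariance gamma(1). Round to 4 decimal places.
\gamma(1) = -1.6282

Multiply the model equation by X_{t-k} and take expectations. With theta_0 = psi_0 = 1 and psi_j the MA(infinity) weights, this gives
  gamma(k) - sum_i phi_i gamma(k-i) = c_k,
  c_k = sigma^2 * sum_{j=k..q} theta_j psi_{j-k}   (c_k = 0 for k > q),
using gamma(-m) = gamma(m).
Pure AR (q = 0): c_0 = sigma^2 = 1, c_k = 0 for k >= 1.
Equations for k = 0 and k = 1 (AR order 1):
  gamma(0) = phi_1 gamma(1) + c_0
  gamma(1) = phi_1 gamma(0) + c_1
Substituting the second into the first: gamma(0) (1 - phi_1^2) = c_0 + phi_1 c_1, so
  gamma(0) = c_0 / (1 - phi_1^2) = 1 / (1 - (-0.739)^2) = 1 / 0.453879 = 2.20323.
  gamma(1) = phi_1 gamma(0) = (-0.739)(2.20323) = -1.628187.
Therefore gamma(1) = -1.6282 (to 4 decimal places).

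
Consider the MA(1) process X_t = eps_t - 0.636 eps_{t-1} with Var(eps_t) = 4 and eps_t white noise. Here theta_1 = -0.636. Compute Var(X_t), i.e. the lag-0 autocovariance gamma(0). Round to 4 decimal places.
\gamma(0) = 5.6180

For an MA(q) process X_t = eps_t + sum_i theta_i eps_{t-i} with
Var(eps_t) = sigma^2, the variance is
  gamma(0) = sigma^2 * (1 + sum_i theta_i^2).
  sum_i theta_i^2 = (-0.636)^2 = 0.404496.
  gamma(0) = 4 * (1 + 0.404496) = 4 * 1.404496 = 5.617984, which rounds to 5.6180.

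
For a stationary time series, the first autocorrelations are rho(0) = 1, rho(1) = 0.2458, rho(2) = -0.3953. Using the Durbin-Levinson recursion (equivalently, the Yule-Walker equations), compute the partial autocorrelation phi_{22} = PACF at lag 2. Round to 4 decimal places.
\phi_{22} = -0.4850

The PACF at lag k is phi_{kk}, the last component of the solution
to the Yule-Walker system G_k phi = r_k where
  (G_k)_{ij} = rho(|i - j|), (r_k)_i = rho(i), i,j = 1..k.
Equivalently, Durbin-Levinson gives phi_{kk} iteratively:
  phi_{11} = rho(1)
  phi_{kk} = [rho(k) - sum_{j=1..k-1} phi_{k-1,j} rho(k-j)]
            / [1 - sum_{j=1..k-1} phi_{k-1,j} rho(j)],
  phi_{k,j} = phi_{k-1,j} - phi_{kk} phi_{k-1,k-j},  j = 1..k-1.
Step k = 1:
  phi_11 = rho(1) = 0.2458.
Step k = 2:
  phi_22 = [rho(2) - phi_11 rho(1)] / [1 - phi_11 rho(1)] = [-0.3953 - (0.2458)(0.2458)] / [1 - (0.2458)(0.2458)]
         = -0.45571764 / 0.93958236 = -0.485.
Therefore phi_{22} = -0.4850.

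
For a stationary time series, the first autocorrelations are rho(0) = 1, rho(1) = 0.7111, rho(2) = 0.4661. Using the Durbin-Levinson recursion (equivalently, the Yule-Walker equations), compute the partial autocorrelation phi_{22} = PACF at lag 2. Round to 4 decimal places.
\phi_{22} = -0.0800

The PACF at lag k is phi_{kk}, the last component of the solution
to the Yule-Walker system G_k phi = r_k where
  (G_k)_{ij} = rho(|i - j|), (r_k)_i = rho(i), i,j = 1..k.
Equivalently, Durbin-Levinson gives phi_{kk} iteratively:
  phi_{11} = rho(1)
  phi_{kk} = [rho(k) - sum_{j=1..k-1} phi_{k-1,j} rho(k-j)]
            / [1 - sum_{j=1..k-1} phi_{k-1,j} rho(j)],
  phi_{k,j} = phi_{k-1,j} - phi_{kk} phi_{k-1,k-j},  j = 1..k-1.
Step k = 1:
  phi_11 = rho(1) = 0.7111.
Step k = 2:
  phi_22 = [rho(2) - phi_11 rho(1)] / [1 - phi_11 rho(1)] = [0.4661 - (0.7111)(0.7111)] / [1 - (0.7111)(0.7111)]
         = -0.03956321 / 0.49433679 = -0.08.
Therefore phi_{22} = -0.0800.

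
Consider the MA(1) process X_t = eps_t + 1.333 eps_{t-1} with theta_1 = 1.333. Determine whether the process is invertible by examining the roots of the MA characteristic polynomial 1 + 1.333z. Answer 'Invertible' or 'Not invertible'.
\text{Not invertible}

The MA(q) characteristic polynomial is P(z) = 1 + 1.333z.
Invertibility requires all roots to lie outside the unit circle, i.e. |z| > 1 for every root.
This is linear in z: 1 + (1.333) z = 0  =>  z = -1/(1.333) = -0.750188,  |z| = 0.750188.
Moduli of all roots: 0.7502.
All moduli strictly greater than 1? No.
Verdict: Not invertible.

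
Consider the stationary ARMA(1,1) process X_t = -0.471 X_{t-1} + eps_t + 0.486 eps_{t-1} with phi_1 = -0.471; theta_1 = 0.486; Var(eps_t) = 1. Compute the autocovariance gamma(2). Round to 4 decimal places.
\gamma(2) = -0.0070

Multiply the model equation by X_{t-k} and take expectations. With theta_0 = psi_0 = 1 and psi_j the MA(infinity) weights, this gives
  gamma(k) - sum_i phi_i gamma(k-i) = c_k,
  c_k = sigma^2 * sum_{j=k..q} theta_j psi_{j-k}   (c_k = 0 for k > q),
using gamma(-m) = gamma(m).
psi-weights needed (psi_j = theta_j + sum_i phi_i psi_{j-i}):
  psi_1 = theta_1 + phi_1 = 0.486 + (-0.471) = 0.015
Right-hand sides:
  c_0 = sigma^2 (1 + theta_1 psi_1) = 1 * (1 + (0.486)(0.015)) = 1 * 1.00729 = 1.00729
  c_1 = sigma^2 theta_1 = 1 * (0.486) = 0.486
  c_2 = 0
Equations for k = 0 and k = 1 (AR order 1):
  gamma(0) = phi_1 gamma(1) + c_0
  gamma(1) = phi_1 gamma(0) + c_1
Substituting the second into the first: gamma(0) (1 - phi_1^2) = c_0 + phi_1 c_1, so
  gamma(0) = (c_0 + phi_1 c_1) / (1 - phi_1^2) = (1.00729 + (-0.471)(0.486)) / (1 - (-0.471)^2) = 0.778384 / 0.778159 = 1.000289.
  gamma(1) = phi_1 gamma(0) + c_1 = (-0.471)(1.000289) + (0.486) = 0.014864.
For k = 2 (> q): gamma(2) = phi_1 gamma(1) = (-0.471)(0.014864) = -0.007001.
Therefore gamma(2) = -0.0070 (to 4 decimal places).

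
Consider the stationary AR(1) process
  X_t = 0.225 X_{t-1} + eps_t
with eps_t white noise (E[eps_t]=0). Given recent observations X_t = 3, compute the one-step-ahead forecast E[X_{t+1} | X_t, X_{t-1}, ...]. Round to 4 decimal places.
E[X_{t+1} \mid \mathcal F_t] = 0.6750

For an AR(p) model X_t = c + sum_i phi_i X_{t-i} + eps_t, the
one-step-ahead conditional mean is
  E[X_{t+1} | X_t, ...] = c + sum_i phi_i X_{t+1-i}.
Substitute known values:
  E[X_{t+1} | ...] = (0.225) * (3)
                   = 0.6750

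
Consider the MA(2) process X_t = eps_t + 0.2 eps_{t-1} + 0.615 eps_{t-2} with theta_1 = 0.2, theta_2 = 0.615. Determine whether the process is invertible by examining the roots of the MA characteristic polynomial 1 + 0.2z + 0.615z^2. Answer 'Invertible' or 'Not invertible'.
\text{Invertible}

The MA(q) characteristic polynomial is P(z) = 1 + 0.2z + 0.615z^2.
Invertibility requires all roots to lie outside the unit circle, i.e. |z| > 1 for every root.
Set 1 + (0.2) z + (0.615) z^2 = 0, i.e. a z^2 + b z + c = 0 with a = 0.615, b = 0.2, c = 1.
Discriminant D = b^2 - 4ac = (0.2)^2 - 4*(0.615)*1 = 0.04 - (2.46) = -2.42.
D < 0, so the roots are the complex-conjugate pair z = (-b +/- i sqrt(-D)) / (2a) = -0.1626 +/- 1.2647i.
For a conjugate pair |z|^2 = z * conj(z) = (product of roots) = c/a = 1/(0.615) = 1.626016, so |z| = sqrt(1.626016) = 1.2752 for both roots.
Moduli of all roots: 1.2752, 1.2752.
All moduli strictly greater than 1? Yes.
Verdict: Invertible.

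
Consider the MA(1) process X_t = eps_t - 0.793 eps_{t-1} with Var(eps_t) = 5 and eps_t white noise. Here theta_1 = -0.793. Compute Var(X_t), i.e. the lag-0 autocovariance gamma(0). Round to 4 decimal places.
\gamma(0) = 8.1442

For an MA(q) process X_t = eps_t + sum_i theta_i eps_{t-i} with
Var(eps_t) = sigma^2, the variance is
  gamma(0) = sigma^2 * (1 + sum_i theta_i^2).
  sum_i theta_i^2 = (-0.793)^2 = 0.628849.
  gamma(0) = 5 * (1 + 0.628849) = 5 * 1.628849 = 8.144245, which rounds to 8.1442.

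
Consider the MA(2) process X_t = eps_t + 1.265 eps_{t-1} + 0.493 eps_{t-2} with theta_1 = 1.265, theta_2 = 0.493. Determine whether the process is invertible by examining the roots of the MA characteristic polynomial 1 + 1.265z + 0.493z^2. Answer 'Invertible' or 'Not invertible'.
\text{Invertible}

The MA(q) characteristic polynomial is P(z) = 1 + 1.265z + 0.493z^2.
Invertibility requires all roots to lie outside the unit circle, i.e. |z| > 1 for every root.
Set 1 + (1.265) z + (0.493) z^2 = 0, i.e. a z^2 + b z + c = 0 with a = 0.493, b = 1.265, c = 1.
Discriminant D = b^2 - 4ac = (1.265)^2 - 4*(0.493)*1 = 1.600225 - (1.972) = -0.371775.
D < 0, so the roots are the complex-conjugate pair z = (-b +/- i sqrt(-D)) / (2a) = -1.283 +/- 0.6184i.
For a conjugate pair |z|^2 = z * conj(z) = (product of roots) = c/a = 1/(0.493) = 2.028398, so |z| = sqrt(2.028398) = 1.4242 for both roots.
Moduli of all roots: 1.4242, 1.4242.
All moduli strictly greater than 1? Yes.
Verdict: Invertible.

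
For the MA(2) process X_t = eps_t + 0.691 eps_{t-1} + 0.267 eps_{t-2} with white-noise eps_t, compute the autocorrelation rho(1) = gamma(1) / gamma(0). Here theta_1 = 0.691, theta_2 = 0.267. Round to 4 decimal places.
\rho(1) = 0.5653

For an MA(q) process with theta_0 = 1, the autocovariance is
  gamma(k) = sigma^2 * sum_{i=0..q-k} theta_i * theta_{i+k},
and rho(k) = gamma(k) / gamma(0). Sigma^2 cancels.
  numerator   = (1)*(0.691) + (0.691)*(0.267) = 0.875497.
  denominator = (1)^2 + (0.691)^2 + (0.267)^2 = 1.54877.
  rho(1) = 0.875497 / 1.54877 = 0.5653.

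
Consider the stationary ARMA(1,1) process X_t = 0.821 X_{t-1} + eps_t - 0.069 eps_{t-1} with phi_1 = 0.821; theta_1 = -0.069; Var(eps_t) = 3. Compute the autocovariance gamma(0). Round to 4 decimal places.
\gamma(0) = 8.2047

Multiply the model equation by X_{t-k} and take expectations. With theta_0 = psi_0 = 1 and psi_j the MA(infinity) weights, this gives
  gamma(k) - sum_i phi_i gamma(k-i) = c_k,
  c_k = sigma^2 * sum_{j=k..q} theta_j psi_{j-k}   (c_k = 0 for k > q),
using gamma(-m) = gamma(m).
psi-weights needed (psi_j = theta_j + sum_i phi_i psi_{j-i}):
  psi_1 = theta_1 + phi_1 = -0.069 + (0.821) = 0.752
Right-hand sides:
  c_0 = sigma^2 (1 + theta_1 psi_1) = 3 * (1 + (-0.069)(0.752)) = 3 * 0.948112 = 2.844336
  c_1 = sigma^2 theta_1 = 3 * (-0.069) = -0.207
  c_2 = 0
Equations for k = 0 and k = 1 (AR order 1):
  gamma(0) = phi_1 gamma(1) + c_0
  gamma(1) = phi_1 gamma(0) + c_1
Substituting the second into the first: gamma(0) (1 - phi_1^2) = c_0 + phi_1 c_1, so
  gamma(0) = (c_0 + phi_1 c_1) / (1 - phi_1^2) = (2.844336 + (0.821)(-0.207)) / (1 - (0.821)^2) = 2.674389 / 0.325959 = 8.204679.
Therefore gamma(0) = 8.2047 (to 4 decimal places).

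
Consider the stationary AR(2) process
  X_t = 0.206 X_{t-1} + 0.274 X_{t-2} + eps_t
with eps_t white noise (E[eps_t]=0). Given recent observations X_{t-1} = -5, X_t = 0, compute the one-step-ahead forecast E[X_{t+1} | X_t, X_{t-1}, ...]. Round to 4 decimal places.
E[X_{t+1} \mid \mathcal F_t] = -1.3700

For an AR(p) model X_t = c + sum_i phi_i X_{t-i} + eps_t, the
one-step-ahead conditional mean is
  E[X_{t+1} | X_t, ...] = c + sum_i phi_i X_{t+1-i}.
Substitute known values:
  E[X_{t+1} | ...] = (0.206) * (0) + (0.274) * (-5)
                   = -1.3700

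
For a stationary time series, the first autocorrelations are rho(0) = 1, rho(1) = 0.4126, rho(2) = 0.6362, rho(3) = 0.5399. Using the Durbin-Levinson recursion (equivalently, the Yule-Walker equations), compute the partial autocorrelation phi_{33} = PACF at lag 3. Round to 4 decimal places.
\phi_{33} = 0.3399

The PACF at lag k is phi_{kk}, the last component of the solution
to the Yule-Walker system G_k phi = r_k where
  (G_k)_{ij} = rho(|i - j|), (r_k)_i = rho(i), i,j = 1..k.
Equivalently, Durbin-Levinson gives phi_{kk} iteratively:
  phi_{11} = rho(1)
  phi_{kk} = [rho(k) - sum_{j=1..k-1} phi_{k-1,j} rho(k-j)]
            / [1 - sum_{j=1..k-1} phi_{k-1,j} rho(j)],
  phi_{k,j} = phi_{k-1,j} - phi_{kk} phi_{k-1,k-j},  j = 1..k-1.
Step k = 1:
  phi_11 = rho(1) = 0.4126.
Step k = 2:
  phi_22 = [rho(2) - phi_11 rho(1)] / [1 - phi_11 rho(1)] = [0.6362 - (0.4126)(0.4126)] / [1 - (0.4126)(0.4126)]
         = 0.46596124 / 0.82976124 = 0.561561.
  Update: phi_21 = phi_11 - phi_22 phi_11 = 0.4126 - (0.561561)(0.4126) = 0.1809.
Step k = 3:
  phi_33 = [rho(3) - phi_21 rho(2) - phi_22 rho(1)] / [1 - phi_21 rho(1) - phi_22 rho(2)]
    numerator   = 0.5399 - (0.1809)(0.6362) - (0.561561)(0.4126) = 0.19311145
    denominator = 1 - (0.1809)(0.4126) - (0.561561)(0.6362) = 0.56809576
  phi_33 = 0.19311145 / 0.56809576 = 0.3399.
Therefore phi_{33} = 0.3399.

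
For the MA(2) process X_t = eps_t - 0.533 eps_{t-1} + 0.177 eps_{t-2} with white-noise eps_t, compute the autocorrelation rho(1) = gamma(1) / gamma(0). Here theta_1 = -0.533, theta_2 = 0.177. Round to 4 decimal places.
\rho(1) = -0.4769

For an MA(q) process with theta_0 = 1, the autocovariance is
  gamma(k) = sigma^2 * sum_{i=0..q-k} theta_i * theta_{i+k},
and rho(k) = gamma(k) / gamma(0). Sigma^2 cancels.
  numerator   = (1)*(-0.533) + (-0.533)*(0.177) = -0.627341.
  denominator = (1)^2 + (-0.533)^2 + (0.177)^2 = 1.315418.
  rho(1) = -0.627341 / 1.315418 = -0.4769.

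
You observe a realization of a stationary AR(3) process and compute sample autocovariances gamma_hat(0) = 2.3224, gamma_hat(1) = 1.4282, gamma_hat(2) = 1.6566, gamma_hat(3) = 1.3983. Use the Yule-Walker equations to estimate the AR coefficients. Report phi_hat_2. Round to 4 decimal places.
\hat\phi_{2} = 0.4950

The Yule-Walker equations for an AR(p) process read, in matrix form,
  Gamma_p phi = r_p,   with   (Gamma_p)_{ij} = gamma(|i - j|),
                       (r_p)_i = gamma(i),   i,j = 1..p.
Substitute the sample gammas (Toeplitz matrix and right-hand side of size 3):
  Gamma_p = [[2.3224, 1.4282, 1.6566], [1.4282, 2.3224, 1.4282], [1.6566, 1.4282, 2.3224]]
  r_p     = [1.4282, 1.6566, 1.3983]
Written out (R1..R3):
  (R1) 2.3224 phi_1 + 1.4282 phi_2 + 1.6566 phi_3 = 1.4282
  (R2) 1.4282 phi_1 + 2.3224 phi_2 + 1.4282 phi_3 = 1.6566
  (R3) 1.6566 phi_1 + 1.4282 phi_2 + 2.3224 phi_3 = 1.3983
Gaussian elimination:
  R2 <- R2 - (1.4282/2.3224) R1 = R2 - (0.614967) R1:  1.444104 phi_2 + 0.409445 phi_3 = 0.778304
  R3 <- R3 - (1.6566/2.3224) R1 = R3 - (0.713314) R1:  0.409445 phi_2 + 1.140724 phi_3 = 0.379545
  R3 <- R3 - (0.409445/1.444104) R2 = R3 - (0.283529) R2:  1.024635 phi_3 = 0.158874
Back-substitution:
  phi_hat_3 = 0.158874 / 1.024635 = 0.155054
  phi_hat_2 = (0.778304 - (0.409445)(0.155054)) / 1.444104 = 0.494991
  phi_hat_1 = (1.4282 - (1.4282)(0.494991) - (1.6566)(0.155054)) / 2.3224 = 0.199962
So phi_hat = [0.2000, 0.4950, 0.1551].
Therefore phi_hat_2 = 0.4950.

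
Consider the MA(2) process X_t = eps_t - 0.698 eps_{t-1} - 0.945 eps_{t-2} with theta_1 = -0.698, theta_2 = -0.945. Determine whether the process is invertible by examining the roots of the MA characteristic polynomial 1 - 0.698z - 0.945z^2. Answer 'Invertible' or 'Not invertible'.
\text{Not invertible}

The MA(q) characteristic polynomial is P(z) = 1 - 0.698z - 0.945z^2.
Invertibility requires all roots to lie outside the unit circle, i.e. |z| > 1 for every root.
Set 1 + (-0.698) z + (-0.945) z^2 = 0, i.e. a z^2 + b z + c = 0 with a = -0.945, b = -0.698, c = 1.
Discriminant D = b^2 - 4ac = (-0.698)^2 - 4*(-0.945)*1 = 0.487204 - (-3.78) = 4.267204.
D >= 0, so the roots are real: z = (-b +/- sqrt(D)) / (2a) = (0.698 +/- 2.065721) / (-1.89).
  z_1 = (0.698 + 2.065721) / (-1.89) = -1.4623,   |z_1| = 1.4623.
  z_2 = (0.698 - 2.065721) / (-1.89) = 0.7237,   |z_2| = 0.7237.
Moduli of all roots: 1.4623, 0.7237.
All moduli strictly greater than 1? No.
Verdict: Not invertible.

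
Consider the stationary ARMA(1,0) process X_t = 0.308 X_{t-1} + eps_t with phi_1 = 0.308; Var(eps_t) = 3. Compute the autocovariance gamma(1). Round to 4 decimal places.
\gamma(1) = 1.0208

Multiply the model equation by X_{t-k} and take expectations. With theta_0 = psi_0 = 1 and psi_j the MA(infinity) weights, this gives
  gamma(k) - sum_i phi_i gamma(k-i) = c_k,
  c_k = sigma^2 * sum_{j=k..q} theta_j psi_{j-k}   (c_k = 0 for k > q),
using gamma(-m) = gamma(m).
Pure AR (q = 0): c_0 = sigma^2 = 3, c_k = 0 for k >= 1.
Equations for k = 0 and k = 1 (AR order 1):
  gamma(0) = phi_1 gamma(1) + c_0
  gamma(1) = phi_1 gamma(0) + c_1
Substituting the second into the first: gamma(0) (1 - phi_1^2) = c_0 + phi_1 c_1, so
  gamma(0) = c_0 / (1 - phi_1^2) = 3 / (1 - (0.308)^2) = 3 / 0.905136 = 3.314419.
  gamma(1) = phi_1 gamma(0) = (0.308)(3.314419) = 1.020841.
Therefore gamma(1) = 1.0208 (to 4 decimal places).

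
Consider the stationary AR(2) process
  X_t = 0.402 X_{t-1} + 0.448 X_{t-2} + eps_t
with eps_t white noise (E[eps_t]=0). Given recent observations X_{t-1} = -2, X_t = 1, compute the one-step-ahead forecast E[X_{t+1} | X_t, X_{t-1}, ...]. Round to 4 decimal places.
E[X_{t+1} \mid \mathcal F_t] = -0.4940

For an AR(p) model X_t = c + sum_i phi_i X_{t-i} + eps_t, the
one-step-ahead conditional mean is
  E[X_{t+1} | X_t, ...] = c + sum_i phi_i X_{t+1-i}.
Substitute known values:
  E[X_{t+1} | ...] = (0.402) * (1) + (0.448) * (-2)
                   = -0.4940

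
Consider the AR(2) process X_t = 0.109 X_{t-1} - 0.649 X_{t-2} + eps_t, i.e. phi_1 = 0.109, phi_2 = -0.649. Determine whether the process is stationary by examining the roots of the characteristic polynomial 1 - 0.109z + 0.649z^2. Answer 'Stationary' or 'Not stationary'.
\text{Stationary}

The AR(p) characteristic polynomial is P(z) = 1 - 0.109z + 0.649z^2.
Stationarity requires all roots to lie outside the unit circle, i.e. |z| > 1 for every root.
Set 1 + (-0.109) z + (0.649) z^2 = 0, i.e. a z^2 + b z + c = 0 with a = 0.649, b = -0.109, c = 1.
Discriminant D = b^2 - 4ac = (-0.109)^2 - 4*(0.649)*1 = 0.011881 - (2.596) = -2.584119.
D < 0, so the roots are the complex-conjugate pair z = (-b +/- i sqrt(-D)) / (2a) = 0.084 +/- 1.2385i.
For a conjugate pair |z|^2 = z * conj(z) = (product of roots) = c/a = 1/(0.649) = 1.540832, so |z| = sqrt(1.540832) = 1.2413 for both roots.
Moduli of all roots: 1.2413, 1.2413.
All moduli strictly greater than 1? Yes.
Verdict: Stationary.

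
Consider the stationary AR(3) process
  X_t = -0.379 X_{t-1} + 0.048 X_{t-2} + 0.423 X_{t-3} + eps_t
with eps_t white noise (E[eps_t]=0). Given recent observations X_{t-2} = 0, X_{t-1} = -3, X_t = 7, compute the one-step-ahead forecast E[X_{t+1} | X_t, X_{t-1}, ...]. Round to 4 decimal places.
E[X_{t+1} \mid \mathcal F_t] = -2.7970

For an AR(p) model X_t = c + sum_i phi_i X_{t-i} + eps_t, the
one-step-ahead conditional mean is
  E[X_{t+1} | X_t, ...] = c + sum_i phi_i X_{t+1-i}.
Substitute known values:
  E[X_{t+1} | ...] = (-0.379) * (7) + (0.048) * (-3) + (0.423) * (0)
                   = -2.7970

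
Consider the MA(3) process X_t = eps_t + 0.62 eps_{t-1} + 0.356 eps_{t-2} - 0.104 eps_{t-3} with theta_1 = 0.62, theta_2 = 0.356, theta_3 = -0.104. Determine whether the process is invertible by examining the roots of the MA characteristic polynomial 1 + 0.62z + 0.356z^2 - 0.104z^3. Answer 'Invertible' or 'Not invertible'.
\text{Invertible}

The MA(q) characteristic polynomial is P(z) = 1 + 0.62z + 0.356z^2 - 0.104z^3.
Invertibility requires all roots to lie outside the unit circle, i.e. |z| > 1 for every root.
Degree 3: look for a simple real root z0 first, then factor out (1 - z/z0) and solve the remaining quadratic.
Testing z0 = 5: P(5) = 1 + (0.62)(5) + (0.356)(5)^2 + (-0.104)(5)^3
  = 1 + (3.1) + (8.9) + (-13) = 0.  So z_0 = 5 is a root, |z_0| = 5.
Divide out the factor (1 - 0.2 z) = (1 - z/z0) (since 1/z0 = 0.2):
  P(z) = (1 - 0.2 z)(1 + (0.82) z + (0.52) z^2)
  [check: z-coef 0.82 - (0.2) = 0.62; z^2-coef 0.52 - (0.2)(0.82) = 0.356; z^3-coef -(0.2)(0.52) = -0.104.]
Remaining roots from the quadratic factor 1 + (0.82) z + (0.52) z^2:
  Set 1 + (0.82) z + (0.52) z^2 = 0, i.e. a z^2 + b z + c = 0 with a = 0.52, b = 0.82, c = 1.
  Discriminant D = b^2 - 4ac = (0.82)^2 - 4*(0.52)*1 = 0.6724 - (2.08) = -1.4076.
  D < 0, so the roots are the complex-conjugate pair z = (-b +/- i sqrt(-D)) / (2a) = -0.7885 +/- 1.1408i.
  For a conjugate pair |z|^2 = z * conj(z) = (product of roots) = c/a = 1/(0.52) = 1.923077, so |z| = sqrt(1.923077) = 1.3868 for both roots.
Moduli of all roots: 5.0000, 1.3868, 1.3868.
All moduli strictly greater than 1? Yes.
Verdict: Invertible.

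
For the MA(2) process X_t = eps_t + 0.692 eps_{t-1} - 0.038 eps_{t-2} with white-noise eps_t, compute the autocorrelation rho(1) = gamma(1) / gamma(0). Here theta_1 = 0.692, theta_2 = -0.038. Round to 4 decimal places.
\rho(1) = 0.4497

For an MA(q) process with theta_0 = 1, the autocovariance is
  gamma(k) = sigma^2 * sum_{i=0..q-k} theta_i * theta_{i+k},
and rho(k) = gamma(k) / gamma(0). Sigma^2 cancels.
  numerator   = (1)*(0.692) + (0.692)*(-0.038) = 0.665704.
  denominator = (1)^2 + (0.692)^2 + (-0.038)^2 = 1.480308.
  rho(1) = 0.665704 / 1.480308 = 0.4497.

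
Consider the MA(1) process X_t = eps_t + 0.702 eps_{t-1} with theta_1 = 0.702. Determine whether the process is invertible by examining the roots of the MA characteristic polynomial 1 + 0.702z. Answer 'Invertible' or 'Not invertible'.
\text{Invertible}

The MA(q) characteristic polynomial is P(z) = 1 + 0.702z.
Invertibility requires all roots to lie outside the unit circle, i.e. |z| > 1 for every root.
This is linear in z: 1 + (0.702) z = 0  =>  z = -1/(0.702) = -1.424501,  |z| = 1.424501.
Moduli of all roots: 1.4245.
All moduli strictly greater than 1? Yes.
Verdict: Invertible.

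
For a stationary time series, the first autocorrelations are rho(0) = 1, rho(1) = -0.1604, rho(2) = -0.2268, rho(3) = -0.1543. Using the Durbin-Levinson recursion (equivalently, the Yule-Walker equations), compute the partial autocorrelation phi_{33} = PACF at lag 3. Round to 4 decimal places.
\phi_{33} = -0.2659

The PACF at lag k is phi_{kk}, the last component of the solution
to the Yule-Walker system G_k phi = r_k where
  (G_k)_{ij} = rho(|i - j|), (r_k)_i = rho(i), i,j = 1..k.
Equivalently, Durbin-Levinson gives phi_{kk} iteratively:
  phi_{11} = rho(1)
  phi_{kk} = [rho(k) - sum_{j=1..k-1} phi_{k-1,j} rho(k-j)]
            / [1 - sum_{j=1..k-1} phi_{k-1,j} rho(j)],
  phi_{k,j} = phi_{k-1,j} - phi_{kk} phi_{k-1,k-j},  j = 1..k-1.
Step k = 1:
  phi_11 = rho(1) = -0.1604.
Step k = 2:
  phi_22 = [rho(2) - phi_11 rho(1)] / [1 - phi_11 rho(1)] = [-0.2268 - (-0.1604)(-0.1604)] / [1 - (-0.1604)(-0.1604)]
         = -0.25252816 / 0.97427184 = -0.259197.
  Update: phi_21 = phi_11 - phi_22 phi_11 = -0.1604 - (-0.259197)(-0.1604) = -0.201975.
Step k = 3:
  phi_33 = [rho(3) - phi_21 rho(2) - phi_22 rho(1)] / [1 - phi_21 rho(1) - phi_22 rho(2)]
    numerator   = -0.1543 - (-0.201975)(-0.2268) - (-0.259197)(-0.1604) = -0.24168314
    denominator = 1 - (-0.201975)(-0.1604) - (-0.259197)(-0.2268) = 0.90881734
  phi_33 = -0.24168314 / 0.90881734 = -0.2659.
Therefore phi_{33} = -0.2659.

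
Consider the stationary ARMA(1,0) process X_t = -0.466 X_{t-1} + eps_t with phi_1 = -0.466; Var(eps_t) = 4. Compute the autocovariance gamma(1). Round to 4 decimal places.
\gamma(1) = -2.3811

Multiply the model equation by X_{t-k} and take expectations. With theta_0 = psi_0 = 1 and psi_j the MA(infinity) weights, this gives
  gamma(k) - sum_i phi_i gamma(k-i) = c_k,
  c_k = sigma^2 * sum_{j=k..q} theta_j psi_{j-k}   (c_k = 0 for k > q),
using gamma(-m) = gamma(m).
Pure AR (q = 0): c_0 = sigma^2 = 4, c_k = 0 for k >= 1.
Equations for k = 0 and k = 1 (AR order 1):
  gamma(0) = phi_1 gamma(1) + c_0
  gamma(1) = phi_1 gamma(0) + c_1
Substituting the second into the first: gamma(0) (1 - phi_1^2) = c_0 + phi_1 c_1, so
  gamma(0) = c_0 / (1 - phi_1^2) = 4 / (1 - (-0.466)^2) = 4 / 0.782844 = 5.109575.
  gamma(1) = phi_1 gamma(0) = (-0.466)(5.109575) = -2.381062.
Therefore gamma(1) = -2.3811 (to 4 decimal places).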